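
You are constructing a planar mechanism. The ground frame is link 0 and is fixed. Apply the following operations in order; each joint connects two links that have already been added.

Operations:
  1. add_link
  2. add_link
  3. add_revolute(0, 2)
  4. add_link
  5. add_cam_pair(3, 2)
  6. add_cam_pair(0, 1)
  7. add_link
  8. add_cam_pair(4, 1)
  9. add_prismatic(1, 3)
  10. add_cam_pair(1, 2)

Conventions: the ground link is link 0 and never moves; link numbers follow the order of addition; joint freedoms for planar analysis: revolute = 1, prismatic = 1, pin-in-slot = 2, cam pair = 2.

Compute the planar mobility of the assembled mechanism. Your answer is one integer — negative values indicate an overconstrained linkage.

link 0 = ground. State L|J1|J2 = 1|0|0
+link1  2|0|0
+link2  3|0|0
R(0,2) f=1→J1  3|1|0
+link3  4|1|0
C(3,2) f=2→J2  4|1|1
C(0,1) f=2→J2  4|1|2
+link4  5|1|2
C(4,1) f=2→J2  5|1|3
P(1,3) f=1→J1  5|2|3
C(1,2) f=2→J2  5|2|4
M = 3(5−1)−2·2−4 = 12−4−4 = 4

M = 4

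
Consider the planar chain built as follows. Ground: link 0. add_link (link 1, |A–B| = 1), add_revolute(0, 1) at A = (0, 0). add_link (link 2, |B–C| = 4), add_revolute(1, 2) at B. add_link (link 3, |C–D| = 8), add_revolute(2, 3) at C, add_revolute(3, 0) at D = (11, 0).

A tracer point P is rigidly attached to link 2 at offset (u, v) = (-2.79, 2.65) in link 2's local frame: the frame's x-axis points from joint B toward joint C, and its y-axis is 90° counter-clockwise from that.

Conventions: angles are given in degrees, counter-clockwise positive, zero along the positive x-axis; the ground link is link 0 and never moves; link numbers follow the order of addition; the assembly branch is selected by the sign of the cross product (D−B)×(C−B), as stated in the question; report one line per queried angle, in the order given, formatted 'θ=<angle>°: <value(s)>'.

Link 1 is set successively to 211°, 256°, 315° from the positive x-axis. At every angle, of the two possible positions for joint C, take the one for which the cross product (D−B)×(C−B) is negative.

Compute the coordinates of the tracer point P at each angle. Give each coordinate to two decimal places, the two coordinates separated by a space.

A=(0,0), D=(11.00,0)
θ=211°: B = A + 1.00·(cos211°, sin211°) = (-0.8572, -0.5150)
θ=211°: |BD| = 11.8683
θ=211°: circle(B,4.00) ∩ circle(D,8.00): a=3.9120, h=0.8345
θ=211°:   candidates: C₊=(3.0149,0.4884) cross=9.904; C₋=(3.0873,-1.1790) cross=-9.904
θ=211°:   branch - wants cross < 0 → take C=(3.0873,-1.1790) (cross=-9.904)
θ=211°: ex = (C−B)/|BC| = (0.9861,-0.1660); ey = (0.1660,0.9861)
θ=211°: P = B + -2.79·ex + 2.65·ey = (-3.1686,2.5613)
θ=256°: B = A + 1.00·(cos256°, sin256°) = (-0.2419, -0.9703)
θ=256°: |BD| = 11.2837
θ=256°: circle(B,4.00) ∩ circle(D,8.00): a=3.5149, h=1.9093
θ=256°:   candidates: C₊=(3.0958,1.2342) cross=21.544; C₋=(3.4241,-2.5703) cross=-21.544
θ=256°:   branch - wants cross < 0 → take C=(3.4241,-2.5703) (cross=-21.544)
θ=256°: ex = (C−B)/|BC| = (0.9165,-0.4000); ey = (0.4000,0.9165)
θ=256°: P = B + -2.79·ex + 2.65·ey = (-1.7390,2.5745)
θ=315°: B = A + 1.00·(cos315°, sin315°) = (0.7071, -0.7071)
θ=315°: |BD| = 10.3172
θ=315°: circle(B,4.00) ∩ circle(D,8.00): a=2.8324, h=2.8245
θ=315°:   candidates: C₊=(3.3392,2.3049) cross=29.141; C₋=(3.7264,-3.3308) cross=-29.141
θ=315°:   branch - wants cross < 0 → take C=(3.7264,-3.3308) (cross=-29.141)
θ=315°: ex = (C−B)/|BC| = (0.7548,-0.6559); ey = (0.6559,0.7548)
θ=315°: P = B + -2.79·ex + 2.65·ey = (0.3394,3.1232)

θ=211°: -3.17 2.56
θ=256°: -1.74 2.57
θ=315°: 0.34 3.12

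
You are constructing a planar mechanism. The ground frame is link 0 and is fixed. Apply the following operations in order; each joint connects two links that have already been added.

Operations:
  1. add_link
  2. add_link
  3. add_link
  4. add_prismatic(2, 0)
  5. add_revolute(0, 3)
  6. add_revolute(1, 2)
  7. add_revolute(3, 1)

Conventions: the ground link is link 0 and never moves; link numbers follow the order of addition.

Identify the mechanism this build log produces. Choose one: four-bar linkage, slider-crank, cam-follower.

links: 4 (incl. ground); joints: 3 revolute, 1 prismatic, 0 higher (cam) pair, forming one closed loop
4 links, 3 revolutes + 1 prismatic in one loop → slider-crank

slider-crank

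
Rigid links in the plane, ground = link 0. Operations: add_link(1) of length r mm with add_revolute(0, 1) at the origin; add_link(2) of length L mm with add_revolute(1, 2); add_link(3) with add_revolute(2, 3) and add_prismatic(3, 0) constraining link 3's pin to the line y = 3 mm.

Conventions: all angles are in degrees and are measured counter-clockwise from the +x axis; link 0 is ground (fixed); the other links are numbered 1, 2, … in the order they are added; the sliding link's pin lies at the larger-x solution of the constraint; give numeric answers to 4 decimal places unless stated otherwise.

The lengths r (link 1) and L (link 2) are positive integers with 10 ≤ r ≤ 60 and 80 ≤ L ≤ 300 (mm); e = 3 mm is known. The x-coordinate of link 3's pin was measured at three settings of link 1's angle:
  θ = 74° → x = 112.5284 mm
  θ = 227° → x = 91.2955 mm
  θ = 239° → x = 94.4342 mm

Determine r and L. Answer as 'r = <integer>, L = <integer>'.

constraint per measurement: (x − r cos θ)² + (r sin θ − e)² = L²
subtracting the θ₁ and θ₂ equations cancels the r² and L² terms:
r = (x₁² − x₂²) / (2[(x₁cos θ₁ + e sin θ₁) − (x₂cos θ₂ + e sin θ₂)]) = 22.0000 → r = 22
L² = (x₁ − r cos θ₁)² + (r sin θ₁ − e)² = 11664.0049 → L = 108.0000 → L = 108
check at θ₃=239°: x = 94.4342 (printed 94.4342) ✓

r = 22, L = 108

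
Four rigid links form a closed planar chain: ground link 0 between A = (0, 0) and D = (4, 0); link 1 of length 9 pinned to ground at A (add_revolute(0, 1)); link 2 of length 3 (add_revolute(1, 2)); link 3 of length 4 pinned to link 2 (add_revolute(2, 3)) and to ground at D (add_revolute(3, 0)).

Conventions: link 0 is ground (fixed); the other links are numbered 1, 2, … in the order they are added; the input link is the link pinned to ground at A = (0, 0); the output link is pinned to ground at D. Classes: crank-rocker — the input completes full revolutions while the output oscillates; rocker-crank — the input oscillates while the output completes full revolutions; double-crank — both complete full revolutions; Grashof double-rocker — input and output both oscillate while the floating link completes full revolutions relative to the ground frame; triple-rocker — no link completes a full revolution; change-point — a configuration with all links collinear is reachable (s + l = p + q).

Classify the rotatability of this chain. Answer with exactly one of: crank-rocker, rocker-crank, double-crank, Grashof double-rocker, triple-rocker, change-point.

lengths: ground=4, input=9, coupler=3, output=4
sorted: s=3 (shortest), l=9 (longest), p+q=8
s + l = 12 vs p + q = 8
s + l > p + q → non-Grashof → no link fully rotates → triple-rocker

triple-rocker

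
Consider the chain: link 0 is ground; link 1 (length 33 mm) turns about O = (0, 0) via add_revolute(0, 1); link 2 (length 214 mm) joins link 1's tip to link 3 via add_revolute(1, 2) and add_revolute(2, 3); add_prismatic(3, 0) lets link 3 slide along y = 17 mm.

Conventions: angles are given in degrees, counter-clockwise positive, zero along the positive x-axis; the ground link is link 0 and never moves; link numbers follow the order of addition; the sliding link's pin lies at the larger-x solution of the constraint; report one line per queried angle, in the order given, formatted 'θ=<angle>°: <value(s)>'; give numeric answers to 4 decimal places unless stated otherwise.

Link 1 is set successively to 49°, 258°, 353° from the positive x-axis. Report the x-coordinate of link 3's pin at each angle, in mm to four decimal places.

geometry: r = 33 mm, L = 214 mm, e = 17 mm
θ=49°: crank pin P = (r cos θ, r sin θ) = (21.649948, 24.905416)
θ=49°: h = r sin θ − e = 24.905416 − 17 = 7.905416
θ=49°: x = r cos θ + √(L² − h²) = 21.649948 + 213.853932 = 235.503880
θ=258°: crank pin P = (r cos θ, r sin θ) = (-6.861086, -32.278871)
θ=258°: h = r sin θ − e = -32.278871 − 17 = -49.278871
θ=258°: x = r cos θ + √(L² − h²) = -6.861086 + 208.248872 = 201.387787
θ=353°: crank pin P = (r cos θ, r sin θ) = (32.754023, -4.021688)
θ=353°: h = r sin θ − e = -4.021688 − 17 = -21.021688
θ=353°: x = r cos θ + √(L² − h²) = 32.754023 + 212.964994 = 245.719017

θ=49°: 235.5039
θ=258°: 201.3878
θ=353°: 245.7190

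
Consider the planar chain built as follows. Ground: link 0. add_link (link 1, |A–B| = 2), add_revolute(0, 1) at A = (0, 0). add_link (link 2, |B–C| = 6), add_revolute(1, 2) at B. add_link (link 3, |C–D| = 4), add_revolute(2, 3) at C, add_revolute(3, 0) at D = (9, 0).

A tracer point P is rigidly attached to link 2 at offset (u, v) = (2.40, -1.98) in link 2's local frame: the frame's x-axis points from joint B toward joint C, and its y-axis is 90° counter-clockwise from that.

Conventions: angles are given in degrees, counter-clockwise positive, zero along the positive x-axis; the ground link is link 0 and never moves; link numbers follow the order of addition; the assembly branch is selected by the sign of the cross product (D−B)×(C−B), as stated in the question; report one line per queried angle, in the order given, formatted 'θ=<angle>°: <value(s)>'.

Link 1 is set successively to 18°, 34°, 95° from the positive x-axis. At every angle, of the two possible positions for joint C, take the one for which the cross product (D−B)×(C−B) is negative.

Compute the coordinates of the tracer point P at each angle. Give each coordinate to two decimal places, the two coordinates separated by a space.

A=(0,0), D=(9.00,0)
θ=18°: B = A + 2.00·(cos18°, sin18°) = (1.9021, 0.6180)
θ=18°: |BD| = 7.1247
θ=18°: circle(B,6.00) ∩ circle(D,4.00): a=4.9659, h=3.3674
θ=18°:   candidates: C₊=(7.1414,3.5420) cross=23.992; C₋=(6.5572,-3.1675) cross=-23.992
θ=18°:   branch - wants cross < 0 → take C=(6.5572,-3.1675) (cross=-23.992)
θ=18°: ex = (C−B)/|BC| = (0.7759,-0.6309); ey = (0.6309,0.7759)
θ=18°: P = B + 2.40·ex + -1.98·ey = (2.5149,-2.4323)
θ=34°: B = A + 2.00·(cos34°, sin34°) = (1.6581, 1.1184)
θ=34°: |BD| = 7.4266
θ=34°: circle(B,6.00) ∩ circle(D,4.00): a=5.0598, h=3.2246
θ=34°:   candidates: C₊=(7.1458,3.5443) cross=23.948; C₋=(6.1746,-2.8314) cross=-23.948
θ=34°:   branch - wants cross < 0 → take C=(6.1746,-2.8314) (cross=-23.948)
θ=34°: ex = (C−B)/|BC| = (0.7528,-0.6583); ey = (0.6583,0.7528)
θ=34°: P = B + 2.40·ex + -1.98·ey = (2.1612,-1.9520)
θ=95°: B = A + 2.00·(cos95°, sin95°) = (-0.1743, 1.9924)
θ=95°: |BD| = 9.3882
θ=95°: circle(B,6.00) ∩ circle(D,4.00): a=5.7593, h=1.6826
θ=95°:   candidates: C₊=(5.8108,2.4144) cross=15.796; C₋=(5.0967,-0.8741) cross=-15.796
θ=95°:   branch - wants cross < 0 → take C=(5.0967,-0.8741) (cross=-15.796)
θ=95°: ex = (C−B)/|BC| = (0.8785,-0.4777); ey = (0.4777,0.8785)
θ=95°: P = B + 2.40·ex + -1.98·ey = (0.9881,-0.8936)

θ=18°: 2.51 -2.43
θ=34°: 2.16 -1.95
θ=95°: 0.99 -0.89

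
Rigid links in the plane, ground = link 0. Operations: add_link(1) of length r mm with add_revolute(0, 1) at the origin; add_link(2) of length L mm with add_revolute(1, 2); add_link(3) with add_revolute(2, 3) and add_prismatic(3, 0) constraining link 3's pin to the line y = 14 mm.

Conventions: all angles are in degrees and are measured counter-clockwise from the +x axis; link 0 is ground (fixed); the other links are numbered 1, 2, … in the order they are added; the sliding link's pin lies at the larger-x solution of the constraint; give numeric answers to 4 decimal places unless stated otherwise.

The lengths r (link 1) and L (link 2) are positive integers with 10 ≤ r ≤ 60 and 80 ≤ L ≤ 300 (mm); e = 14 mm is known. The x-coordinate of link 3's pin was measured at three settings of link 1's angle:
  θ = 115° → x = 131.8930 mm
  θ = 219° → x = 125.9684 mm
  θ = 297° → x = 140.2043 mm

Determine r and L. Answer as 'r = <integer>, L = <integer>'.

constraint per measurement: (x − r cos θ)² + (r sin θ − e)² = L²
subtracting the θ₁ and θ₂ equations cancels the r² and L² terms:
r = (x₁² − x₂²) / (2[(x₁cos θ₁ + e sin θ₁) − (x₂cos θ₂ + e sin θ₂)]) = 12.0002 → r = 12
L² = (x₁ − r cos θ₁)² + (r sin θ₁ − e)² = 18769.0134 → L = 137.0000 → L = 137
check at θ₃=297°: x = 140.2043 (printed 140.2043) ✓

r = 12, L = 137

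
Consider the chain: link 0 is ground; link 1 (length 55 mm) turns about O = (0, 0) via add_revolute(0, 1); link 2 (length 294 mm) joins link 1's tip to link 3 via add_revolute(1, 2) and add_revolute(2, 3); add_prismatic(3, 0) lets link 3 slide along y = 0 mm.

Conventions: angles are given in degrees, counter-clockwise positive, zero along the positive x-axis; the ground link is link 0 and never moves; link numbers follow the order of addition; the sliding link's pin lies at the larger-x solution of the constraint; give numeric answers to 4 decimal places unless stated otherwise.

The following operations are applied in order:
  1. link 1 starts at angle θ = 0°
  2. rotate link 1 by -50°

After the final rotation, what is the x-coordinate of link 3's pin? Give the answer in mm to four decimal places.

geometry: r = 55 mm, L = 294 mm, e = 0 mm; θ starts at 0°
rotate link 1 by -50°: θ ← 0° -50° = -50°
crank pin P = (r cos θ, r sin θ) = (35.353319, -42.132444)
h = r sin θ − e = -42.132444 − 0 = -42.132444
x = r cos θ + √(L² − h²) = 35.353319 + 290.965388 = 326.318707

326.3187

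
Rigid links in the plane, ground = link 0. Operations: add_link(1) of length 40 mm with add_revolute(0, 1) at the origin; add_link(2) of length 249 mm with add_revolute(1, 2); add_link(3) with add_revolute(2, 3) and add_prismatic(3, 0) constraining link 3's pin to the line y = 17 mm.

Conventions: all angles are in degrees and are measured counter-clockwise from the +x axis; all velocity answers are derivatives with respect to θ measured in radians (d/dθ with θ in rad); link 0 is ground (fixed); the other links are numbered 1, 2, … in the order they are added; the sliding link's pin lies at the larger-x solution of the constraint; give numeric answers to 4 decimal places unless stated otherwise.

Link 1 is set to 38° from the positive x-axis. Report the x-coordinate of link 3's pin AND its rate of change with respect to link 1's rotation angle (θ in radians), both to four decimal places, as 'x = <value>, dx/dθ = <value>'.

geometry: r = 40 mm, L = 249 mm, e = 17 mm
crank pin P = (r cos θ, r sin θ) = (31.520430, 24.626459)
h = r sin θ − e = 24.626459 − 17 = 7.626459
x = r cos θ + √(L² − h²) = 31.520430 + 248.883180 = 280.403610
dx/dθ = −r sin θ − h·r cos θ/√(L² − h²) (θ in radians; h = 7.626459) = -25.592331

x = 280.4036, dx/dθ = -25.5923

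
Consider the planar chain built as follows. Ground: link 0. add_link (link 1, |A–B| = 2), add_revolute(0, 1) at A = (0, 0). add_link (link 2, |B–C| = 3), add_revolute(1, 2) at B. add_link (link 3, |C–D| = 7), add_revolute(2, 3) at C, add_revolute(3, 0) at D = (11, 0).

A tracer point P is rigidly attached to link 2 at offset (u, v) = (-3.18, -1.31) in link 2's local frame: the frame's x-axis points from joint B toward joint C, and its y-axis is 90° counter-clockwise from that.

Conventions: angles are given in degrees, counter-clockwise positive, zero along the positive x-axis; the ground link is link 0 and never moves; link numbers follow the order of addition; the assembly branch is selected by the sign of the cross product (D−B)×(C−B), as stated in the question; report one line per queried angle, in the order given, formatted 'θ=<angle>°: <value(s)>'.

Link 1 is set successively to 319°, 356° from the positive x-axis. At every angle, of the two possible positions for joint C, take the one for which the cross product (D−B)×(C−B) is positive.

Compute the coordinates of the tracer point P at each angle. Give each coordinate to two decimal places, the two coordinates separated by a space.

A=(0,0), D=(11.00,0)
θ=319°: B = A + 2.00·(cos319°, sin319°) = (1.5094, -1.3121)
θ=319°: |BD| = 9.5809
θ=319°: circle(B,3.00) ∩ circle(D,7.00): a=2.7029, h=1.3016
θ=319°:   candidates: C₊=(4.0086,0.3474) cross=12.470; C₋=(4.3651,-2.2313) cross=-12.470
θ=319°:   branch + wants cross > 0 → take C=(4.0086,0.3474) (cross=12.470)
θ=319°: ex = (C−B)/|BC| = (0.8331,0.5532); ey = (-0.5532,0.8331)
θ=319°: P = B + -3.18·ex + -1.31·ey = (-0.4151,-4.1625)
θ=356°: B = A + 2.00·(cos356°, sin356°) = (1.9951, -0.1395)
θ=356°: |BD| = 9.0060
θ=356°: circle(B,3.00) ∩ circle(D,7.00): a=2.2822, h=1.9472
θ=356°:   candidates: C₊=(4.2469,1.8428) cross=17.536; C₋=(4.3072,-2.0511) cross=-17.536
θ=356°:   branch + wants cross > 0 → take C=(4.2469,1.8428) (cross=17.536)
θ=356°: ex = (C−B)/|BC| = (0.7506,0.6608); ey = (-0.6608,0.7506)
θ=356°: P = B + -3.18·ex + -1.31·ey = (0.4738,-3.2240)

θ=319°: -0.42 -4.16
θ=356°: 0.47 -3.22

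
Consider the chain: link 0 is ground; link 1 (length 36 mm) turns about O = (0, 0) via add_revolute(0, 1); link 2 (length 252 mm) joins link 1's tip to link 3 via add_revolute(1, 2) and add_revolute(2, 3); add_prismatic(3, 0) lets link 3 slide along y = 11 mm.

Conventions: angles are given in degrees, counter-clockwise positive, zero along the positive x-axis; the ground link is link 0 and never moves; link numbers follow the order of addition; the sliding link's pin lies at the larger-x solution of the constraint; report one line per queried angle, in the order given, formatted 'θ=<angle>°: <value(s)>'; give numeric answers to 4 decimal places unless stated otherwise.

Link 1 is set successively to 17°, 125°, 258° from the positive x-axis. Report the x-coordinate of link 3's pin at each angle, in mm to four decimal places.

geometry: r = 36 mm, L = 252 mm, e = 11 mm
θ=17°: crank pin P = (r cos θ, r sin θ) = (34.426971, 10.525381)
θ=17°: h = r sin θ − e = 10.525381 − 11 = -0.474619
θ=17°: x = r cos θ + √(L² − h²) = 34.426971 + 251.999553 = 286.426524
θ=125°: crank pin P = (r cos θ, r sin θ) = (-20.648752, 29.489474)
θ=125°: h = r sin θ − e = 29.489474 − 11 = 18.489474
θ=125°: x = r cos θ + √(L² − h²) = -20.648752 + 251.320790 = 230.672038
θ=258°: crank pin P = (r cos θ, r sin θ) = (-7.484821, -35.213314)
θ=258°: h = r sin θ − e = -35.213314 − 11 = -46.213314
θ=258°: x = r cos θ + √(L² − h²) = -7.484821 + 247.726320 = 240.241499

θ=17°: 286.4265
θ=125°: 230.6720
θ=258°: 240.2415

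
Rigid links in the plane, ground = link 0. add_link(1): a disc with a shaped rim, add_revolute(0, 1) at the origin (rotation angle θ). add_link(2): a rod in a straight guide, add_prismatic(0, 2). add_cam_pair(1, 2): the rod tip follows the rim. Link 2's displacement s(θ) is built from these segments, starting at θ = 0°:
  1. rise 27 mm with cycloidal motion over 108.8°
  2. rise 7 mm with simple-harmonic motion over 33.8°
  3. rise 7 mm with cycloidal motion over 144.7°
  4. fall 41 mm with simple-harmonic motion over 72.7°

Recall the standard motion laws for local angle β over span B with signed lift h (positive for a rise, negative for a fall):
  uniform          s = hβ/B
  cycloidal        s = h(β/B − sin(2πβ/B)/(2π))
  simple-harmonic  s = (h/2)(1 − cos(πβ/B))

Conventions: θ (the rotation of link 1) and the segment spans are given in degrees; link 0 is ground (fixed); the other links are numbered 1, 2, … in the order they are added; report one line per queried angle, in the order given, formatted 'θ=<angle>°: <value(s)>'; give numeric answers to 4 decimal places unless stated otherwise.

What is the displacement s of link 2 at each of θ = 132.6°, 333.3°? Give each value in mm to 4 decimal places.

segment 1 (0° to 108.8°, cycloidal, h = 27) is passed completely: s = 0.0000 + (27) = 27.0000
θ = 132.6° falls in segment 2 (108.8° to 142.6°, simple-harmonic, h = 7): β = 132.6 − 108.8 = 23.8°, B = 33.8°; Δs = 7/2·(1 − cos(π·0.7041)) = 5.5939; s = 27.0000 + 5.5939 = 32.5939
segment 2 (108.8° to 142.6°, simple-harmonic, h = 7) is passed completely: s = 27.0000 + (7) = 34.0000
segment 3 (142.6° to 287.3°, cycloidal, h = 7) is passed completely: s = 34.0000 + (7) = 41.0000
θ = 333.3° falls in segment 4 (287.3° to 360°, simple-harmonic, h = -41): β = 333.3 − 287.3 = 46°, B = 72.7°; Δs = -41/2·(1 − cos(π·0.6327)) = -28.8030; s = 41.0000 − 28.8030 = 12.1970

θ=132.6°: 32.5939
θ=333.3°: 12.1970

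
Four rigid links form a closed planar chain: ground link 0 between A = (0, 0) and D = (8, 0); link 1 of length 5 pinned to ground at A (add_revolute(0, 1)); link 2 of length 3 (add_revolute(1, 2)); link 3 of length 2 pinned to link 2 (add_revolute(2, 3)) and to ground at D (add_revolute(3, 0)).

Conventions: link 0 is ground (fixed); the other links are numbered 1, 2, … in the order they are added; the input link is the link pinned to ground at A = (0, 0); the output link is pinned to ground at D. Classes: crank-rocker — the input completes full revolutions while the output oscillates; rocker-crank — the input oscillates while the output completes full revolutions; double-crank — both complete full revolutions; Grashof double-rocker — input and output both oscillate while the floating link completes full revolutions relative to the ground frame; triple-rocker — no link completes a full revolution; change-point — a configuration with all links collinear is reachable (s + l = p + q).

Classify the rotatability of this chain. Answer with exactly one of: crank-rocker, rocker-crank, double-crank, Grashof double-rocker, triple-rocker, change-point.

lengths: ground=8, input=5, coupler=3, output=2
sorted: s=2 (shortest), l=8 (longest), p+q=8
s + l = 10 vs p + q = 8
s + l > p + q → non-Grashof → no link fully rotates → triple-rocker

triple-rocker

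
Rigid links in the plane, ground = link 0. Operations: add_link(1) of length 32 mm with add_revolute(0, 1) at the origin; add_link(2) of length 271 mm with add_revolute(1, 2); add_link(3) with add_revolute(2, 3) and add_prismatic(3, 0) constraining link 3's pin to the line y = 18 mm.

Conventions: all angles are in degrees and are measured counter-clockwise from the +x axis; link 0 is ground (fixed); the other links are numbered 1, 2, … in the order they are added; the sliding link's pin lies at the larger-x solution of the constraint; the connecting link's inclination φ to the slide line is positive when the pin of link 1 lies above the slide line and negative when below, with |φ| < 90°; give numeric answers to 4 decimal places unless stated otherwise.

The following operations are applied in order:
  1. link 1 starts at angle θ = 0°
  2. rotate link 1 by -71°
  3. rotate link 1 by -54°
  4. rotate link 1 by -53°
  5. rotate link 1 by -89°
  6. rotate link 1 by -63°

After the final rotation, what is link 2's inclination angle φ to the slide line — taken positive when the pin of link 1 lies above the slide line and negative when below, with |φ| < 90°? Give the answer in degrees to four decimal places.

geometry: r = 32 mm, L = 271 mm, e = 18 mm; θ starts at 0°
rotate link 1 by -71°: θ ← 0° -71° = -71°
rotate link 1 by -54°: θ ← -71° -54° = -125°
rotate link 1 by -53°: θ ← -125° -53° = -178°
rotate link 1 by -89°: θ ← -178° -89° = -267°
rotate link 1 by -63°: θ ← -267° -63° = -330°
h = r sin θ − e = 16.000000 − 18 = -2.000000
sin φ = h / L = -2.000000 / 271 = -0.00738007
φ = arcsin(-0.00738007) = -0.422851°

-0.4229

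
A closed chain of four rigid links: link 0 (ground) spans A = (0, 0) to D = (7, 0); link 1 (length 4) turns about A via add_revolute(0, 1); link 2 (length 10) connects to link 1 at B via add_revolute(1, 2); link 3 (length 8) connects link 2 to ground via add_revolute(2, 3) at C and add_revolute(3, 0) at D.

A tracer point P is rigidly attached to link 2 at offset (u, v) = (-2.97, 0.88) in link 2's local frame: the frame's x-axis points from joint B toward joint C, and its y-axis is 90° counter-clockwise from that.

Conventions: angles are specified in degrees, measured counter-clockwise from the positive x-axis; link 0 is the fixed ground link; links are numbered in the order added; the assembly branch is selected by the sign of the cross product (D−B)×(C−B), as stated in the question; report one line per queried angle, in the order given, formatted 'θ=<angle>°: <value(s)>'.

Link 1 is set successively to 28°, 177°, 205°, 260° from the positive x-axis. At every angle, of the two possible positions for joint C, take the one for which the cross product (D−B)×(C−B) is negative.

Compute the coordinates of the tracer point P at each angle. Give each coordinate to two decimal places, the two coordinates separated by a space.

A=(0,0), D=(7.00,0)
θ=28°: B = A + 4.00·(cos28°, sin28°) = (3.5318, 1.8779)
θ=28°: |BD| = 3.9440
θ=28°: circle(B,10.00) ∩ circle(D,8.00): a=6.5359, h=7.5685
θ=28°:   candidates: C₊=(12.8829,5.4214) cross=29.850; C₋=(5.6756,-7.8896) cross=-29.850
θ=28°:   branch - wants cross < 0 → take C=(5.6756,-7.8896) (cross=-29.850)
θ=28°: ex = (C−B)/|BC| = (0.2144,-0.9767); ey = (0.9767,0.2144)
θ=28°: P = B + -2.97·ex + 0.88·ey = (3.7546,4.9675)
θ=177°: B = A + 4.00·(cos177°, sin177°) = (-3.9945, 0.2093)
θ=177°: |BD| = 10.9965
θ=177°: circle(B,10.00) ∩ circle(D,8.00): a=7.1351, h=7.0064
θ=177°:   candidates: C₊=(3.2727,7.0787) cross=77.046; C₋=(3.0059,-6.9316) cross=-77.046
θ=177°:   branch - wants cross < 0 → take C=(3.0059,-6.9316) (cross=-77.046)
θ=177°: ex = (C−B)/|BC| = (0.7000,-0.7141); ey = (0.7141,0.7000)
θ=177°: P = B + -2.97·ex + 0.88·ey = (-5.4452,2.9463)
θ=205°: B = A + 4.00·(cos205°, sin205°) = (-3.6252, -1.6905)
θ=205°: |BD| = 10.7589
θ=205°: circle(B,10.00) ∩ circle(D,8.00): a=7.0525, h=7.0896
θ=205°:   candidates: C₊=(2.2257,6.4192) cross=76.276; C₋=(4.4536,-7.5839) cross=-76.276
θ=205°:   branch - wants cross < 0 → take C=(4.4536,-7.5839) (cross=-76.276)
θ=205°: ex = (C−B)/|BC| = (0.8079,-0.5893); ey = (0.5893,0.8079)
θ=205°: P = B + -2.97·ex + 0.88·ey = (-5.5060,0.7708)
θ=260°: B = A + 4.00·(cos260°, sin260°) = (-0.6946, -3.9392)
θ=260°: |BD| = 8.6443
θ=260°: circle(B,10.00) ∩ circle(D,8.00): a=6.4045, h=7.6800
θ=260°:   candidates: C₊=(1.5064,5.8155) cross=66.389; C₋=(8.5060,-7.8570) cross=-66.389
θ=260°:   branch - wants cross < 0 → take C=(8.5060,-7.8570) (cross=-66.389)
θ=260°: ex = (C−B)/|BC| = (0.9201,-0.3918); ey = (0.3918,0.9201)
θ=260°: P = B + -2.97·ex + 0.88·ey = (-3.0824,-1.9660)

θ=28°: 3.75 4.97
θ=177°: -5.45 2.95
θ=205°: -5.51 0.77
θ=260°: -3.08 -1.97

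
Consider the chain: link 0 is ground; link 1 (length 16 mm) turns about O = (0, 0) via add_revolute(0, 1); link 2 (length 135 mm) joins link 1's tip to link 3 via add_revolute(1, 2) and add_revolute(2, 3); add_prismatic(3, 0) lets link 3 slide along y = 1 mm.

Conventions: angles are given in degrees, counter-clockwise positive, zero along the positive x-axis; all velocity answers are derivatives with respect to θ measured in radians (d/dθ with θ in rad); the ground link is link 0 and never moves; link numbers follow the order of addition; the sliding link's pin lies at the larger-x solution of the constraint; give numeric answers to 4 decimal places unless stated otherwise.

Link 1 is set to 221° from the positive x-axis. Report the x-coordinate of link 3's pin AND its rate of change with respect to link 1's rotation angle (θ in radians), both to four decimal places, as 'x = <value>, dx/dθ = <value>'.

geometry: r = 16 mm, L = 135 mm, e = 1 mm
crank pin P = (r cos θ, r sin θ) = (-12.075353, -10.496944)
h = r sin θ − e = -10.496944 − 1 = -11.496944
x = r cos θ + √(L² − h²) = -12.075353 + 134.509555 = 122.434201
dx/dθ = −r sin θ − h·r cos θ/√(L² − h²) (θ in radians; h = -11.496944) = 9.464827

x = 122.4342, dx/dθ = 9.4648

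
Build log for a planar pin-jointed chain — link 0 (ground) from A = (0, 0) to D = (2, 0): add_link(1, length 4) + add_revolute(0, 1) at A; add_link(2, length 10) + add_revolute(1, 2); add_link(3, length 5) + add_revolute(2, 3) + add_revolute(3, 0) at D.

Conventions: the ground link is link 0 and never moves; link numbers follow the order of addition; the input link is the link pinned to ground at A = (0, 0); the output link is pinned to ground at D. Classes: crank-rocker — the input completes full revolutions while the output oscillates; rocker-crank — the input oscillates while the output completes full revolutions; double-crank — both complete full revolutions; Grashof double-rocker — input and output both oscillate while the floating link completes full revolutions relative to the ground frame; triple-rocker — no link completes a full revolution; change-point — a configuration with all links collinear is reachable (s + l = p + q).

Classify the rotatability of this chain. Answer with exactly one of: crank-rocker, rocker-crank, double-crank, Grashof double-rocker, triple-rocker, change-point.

lengths: ground=2, input=4, coupler=10, output=5
sorted: s=2 (shortest), l=10 (longest), p+q=9
s + l = 12 vs p + q = 9
s + l > p + q → non-Grashof → no link fully rotates → triple-rocker

triple-rocker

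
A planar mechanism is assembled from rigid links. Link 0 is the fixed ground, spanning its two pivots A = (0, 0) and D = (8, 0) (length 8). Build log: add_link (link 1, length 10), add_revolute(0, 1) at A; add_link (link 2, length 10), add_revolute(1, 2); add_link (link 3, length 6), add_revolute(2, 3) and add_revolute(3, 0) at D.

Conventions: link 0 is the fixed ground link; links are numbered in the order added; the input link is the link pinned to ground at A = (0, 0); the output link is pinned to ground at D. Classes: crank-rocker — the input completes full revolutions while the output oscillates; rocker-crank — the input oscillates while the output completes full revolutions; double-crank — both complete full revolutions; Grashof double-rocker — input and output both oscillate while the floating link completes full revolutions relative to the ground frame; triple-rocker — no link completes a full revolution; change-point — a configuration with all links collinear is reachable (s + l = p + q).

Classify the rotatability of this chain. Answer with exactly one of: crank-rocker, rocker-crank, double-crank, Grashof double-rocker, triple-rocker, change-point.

lengths: ground=8, input=10, coupler=10, output=6
sorted: s=6 (shortest), l=10 (longest), p+q=18
s + l = 16 vs p + q = 18
s + l < p + q (Grashof) with shortest = output link → rocker-crank

rocker-crank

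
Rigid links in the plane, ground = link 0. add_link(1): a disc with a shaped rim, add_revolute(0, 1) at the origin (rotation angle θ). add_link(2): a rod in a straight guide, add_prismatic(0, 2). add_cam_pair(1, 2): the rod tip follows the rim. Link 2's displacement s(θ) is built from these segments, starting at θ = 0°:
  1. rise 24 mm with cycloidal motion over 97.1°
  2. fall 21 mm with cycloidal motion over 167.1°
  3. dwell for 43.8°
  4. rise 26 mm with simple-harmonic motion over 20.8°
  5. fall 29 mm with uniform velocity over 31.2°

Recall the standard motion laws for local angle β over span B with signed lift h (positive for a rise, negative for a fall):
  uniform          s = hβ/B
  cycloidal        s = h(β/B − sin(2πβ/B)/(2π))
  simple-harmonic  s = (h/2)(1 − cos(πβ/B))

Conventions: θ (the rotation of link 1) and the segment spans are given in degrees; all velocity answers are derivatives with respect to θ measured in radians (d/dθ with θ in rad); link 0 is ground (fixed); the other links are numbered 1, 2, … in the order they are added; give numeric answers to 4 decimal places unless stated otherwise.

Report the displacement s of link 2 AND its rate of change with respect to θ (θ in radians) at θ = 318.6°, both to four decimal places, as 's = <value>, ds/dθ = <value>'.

segment 1 (0° to 97.1°, cycloidal, h = 24) is passed completely: s = 0.0000 + (24) = 24.0000
segment 2 (97.1° to 264.2°, cycloidal, h = -21) is passed completely: s = 24.0000 + (-21) = 3.0000
segment 3 (264.2° to 308°, dwell): s unchanged at 3.0000
θ = 318.6° falls in segment 4 (308° to 328.8°, simple-harmonic, h = 26): β = 318.6 − 308 = 10.6°, B = 20.8°; Δs = 26/2·(1 − cos(π·0.5096)) = 13.3926; s = 3.0000 + 13.3926 = 16.3926
velocity in seg [308°–328.8°] (simple-harmonic), θ in radians: β = 10.6° = 0.1850 rad, B = 20.8° = 0.3630 rad; ds/dθ = (πh/(2B)) sin(πβ/B) = (π·26/(2·0.3630)) sin(π·0.5096) = 112.448676 mm/rad

s = 16.3926, ds/dθ = 112.4487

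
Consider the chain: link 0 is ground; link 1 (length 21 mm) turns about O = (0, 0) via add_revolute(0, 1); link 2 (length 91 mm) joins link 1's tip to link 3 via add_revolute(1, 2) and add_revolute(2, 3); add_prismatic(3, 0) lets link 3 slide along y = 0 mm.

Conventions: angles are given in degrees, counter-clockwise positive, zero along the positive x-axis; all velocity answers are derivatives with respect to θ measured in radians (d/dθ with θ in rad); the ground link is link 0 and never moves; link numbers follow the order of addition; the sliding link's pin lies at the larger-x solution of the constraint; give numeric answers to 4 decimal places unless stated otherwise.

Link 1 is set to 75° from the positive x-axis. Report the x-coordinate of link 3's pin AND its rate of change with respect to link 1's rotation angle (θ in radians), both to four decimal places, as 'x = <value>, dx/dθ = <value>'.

geometry: r = 21 mm, L = 91 mm, e = 0 mm
crank pin P = (r cos θ, r sin θ) = (5.435200, 20.284442)
h = r sin θ − e = 20.284442 − 0 = 20.284442
x = r cos θ + √(L² − h²) = 5.435200 + 88.710436 = 94.145636
dx/dθ = −r sin θ − h·r cos θ/√(L² − h²) (θ in radians; h = 20.284442) = -21.527250

x = 94.1456, dx/dθ = -21.5272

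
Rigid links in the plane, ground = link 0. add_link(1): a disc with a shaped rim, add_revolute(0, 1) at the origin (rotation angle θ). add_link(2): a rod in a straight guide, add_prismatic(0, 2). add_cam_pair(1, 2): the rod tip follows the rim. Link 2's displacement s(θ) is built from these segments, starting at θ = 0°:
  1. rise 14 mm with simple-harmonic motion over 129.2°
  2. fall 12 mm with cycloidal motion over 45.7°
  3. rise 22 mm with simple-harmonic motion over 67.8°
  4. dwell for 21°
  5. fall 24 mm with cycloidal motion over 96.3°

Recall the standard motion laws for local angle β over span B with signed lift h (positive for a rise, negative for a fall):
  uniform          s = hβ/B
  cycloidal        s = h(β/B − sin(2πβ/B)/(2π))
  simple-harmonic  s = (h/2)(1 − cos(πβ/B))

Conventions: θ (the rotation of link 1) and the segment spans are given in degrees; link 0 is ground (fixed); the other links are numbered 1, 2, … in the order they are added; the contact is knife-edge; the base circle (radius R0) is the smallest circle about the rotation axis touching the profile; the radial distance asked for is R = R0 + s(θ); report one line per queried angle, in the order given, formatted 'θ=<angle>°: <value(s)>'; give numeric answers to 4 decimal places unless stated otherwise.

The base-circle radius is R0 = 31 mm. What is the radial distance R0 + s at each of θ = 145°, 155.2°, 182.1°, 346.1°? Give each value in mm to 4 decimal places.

segment 1 (0° to 129.2°, simple-harmonic, h = 14) is passed completely: s = 0.0000 + (14) = 14.0000
θ = 145° falls in segment 2 (129.2° to 174.9°, cycloidal, h = -12): β = 145 − 129.2 = 15.8°, B = 45.7°; Δs = -12·(0.3457 − sin(2π·0.3457)/(2π)) = -2.5742; s = 14.0000 − 2.5742 = 11.4258
θ = 155.2° falls in segment 2 (129.2° to 174.9°, cycloidal, h = -12): β = 155.2 − 129.2 = 26°, B = 45.7°; Δs = -12·(0.5689 − sin(2π·0.5689)/(2π)) = -7.6287; s = 14.0000 − 7.6287 = 6.3713
segment 2 (129.2° to 174.9°, cycloidal, h = -12) is passed completely: s = 14.0000 + (-12) = 2.0000
θ = 182.1° falls in segment 3 (174.9° to 242.7°, simple-harmonic, h = 22): β = 182.1 − 174.9 = 7.2°, B = 67.8°; Δs = 22/2·(1 − cos(π·0.1062)) = 0.6065; s = 2.0000 + 0.6065 = 2.6065
segment 3 (174.9° to 242.7°, simple-harmonic, h = 22) is passed completely: s = 2.0000 + (22) = 24.0000
segment 4 (242.7° to 263.7°, dwell): s unchanged at 24.0000
θ = 346.1° falls in segment 5 (263.7° to 360°, cycloidal, h = -24): β = 346.1 − 263.7 = 82.4°, B = 96.3°; Δs = -24·(0.8557 − sin(2π·0.8557)/(2π)) = -23.5443; s = 24.0000 − 23.5443 = 0.4557
θ=145°: R = R0 + s = 31 + 11.4258 = 42.4258
θ=155.2°: R = R0 + s = 31 + 6.3713 = 37.3713
θ=182.1°: R = R0 + s = 31 + 2.6065 = 33.6065
θ=346.1°: R = R0 + s = 31 + 0.4557 = 31.4557

θ=145°: 42.4258
θ=155.2°: 37.3713
θ=182.1°: 33.6065
θ=346.1°: 31.4557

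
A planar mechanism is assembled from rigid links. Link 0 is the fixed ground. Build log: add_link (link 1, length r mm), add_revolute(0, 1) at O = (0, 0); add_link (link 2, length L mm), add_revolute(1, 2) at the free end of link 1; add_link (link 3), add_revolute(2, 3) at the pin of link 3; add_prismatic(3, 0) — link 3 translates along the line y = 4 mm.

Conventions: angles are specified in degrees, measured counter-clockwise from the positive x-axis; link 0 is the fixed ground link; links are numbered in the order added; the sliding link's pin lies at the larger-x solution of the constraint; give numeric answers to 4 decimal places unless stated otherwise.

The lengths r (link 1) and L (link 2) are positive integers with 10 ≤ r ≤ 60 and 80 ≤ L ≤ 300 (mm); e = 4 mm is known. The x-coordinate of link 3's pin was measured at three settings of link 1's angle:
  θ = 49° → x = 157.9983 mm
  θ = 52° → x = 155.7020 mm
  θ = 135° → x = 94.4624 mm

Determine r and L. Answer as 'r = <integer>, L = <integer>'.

constraint per measurement: (x − r cos θ)² + (r sin θ − e)² = L²
subtracting the θ₁ and θ₂ equations cancels the r² and L² terms:
r = (x₁² − x₂²) / (2[(x₁cos θ₁ + e sin θ₁) − (x₂cos θ₂ + e sin θ₂)]) = 47.0001 → r = 47
L² = (x₁ − r cos θ₁)² + (r sin θ₁ − e)² = 17161.0081 → L = 131.0000 → L = 131
check at θ₃=135°: x = 94.4624 (printed 94.4624) ✓

r = 47, L = 131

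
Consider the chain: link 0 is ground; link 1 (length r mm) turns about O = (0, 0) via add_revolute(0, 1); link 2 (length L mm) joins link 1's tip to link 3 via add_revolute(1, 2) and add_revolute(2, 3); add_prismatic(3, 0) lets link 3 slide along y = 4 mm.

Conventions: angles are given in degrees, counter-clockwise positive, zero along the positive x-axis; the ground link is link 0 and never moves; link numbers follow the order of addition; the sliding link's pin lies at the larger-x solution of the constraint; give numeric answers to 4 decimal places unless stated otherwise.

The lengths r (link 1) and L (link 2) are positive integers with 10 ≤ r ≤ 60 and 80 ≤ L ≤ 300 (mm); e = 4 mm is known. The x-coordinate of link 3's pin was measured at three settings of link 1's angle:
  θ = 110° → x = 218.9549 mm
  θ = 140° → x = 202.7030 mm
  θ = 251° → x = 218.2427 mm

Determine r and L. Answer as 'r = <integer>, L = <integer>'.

constraint per measurement: (x − r cos θ)² + (r sin θ − e)² = L²
subtracting the θ₁ and θ₂ equations cancels the r² and L² terms:
r = (x₁² − x₂²) / (2[(x₁cos θ₁ + e sin θ₁) − (x₂cos θ₂ + e sin θ₂)]) = 42.0001 → r = 42
L² = (x₁ − r cos θ₁)² + (r sin θ₁ − e)² = 55696.0184 → L = 236.0000 → L = 236
check at θ₃=251°: x = 218.2427 (printed 218.2427) ✓

r = 42, L = 236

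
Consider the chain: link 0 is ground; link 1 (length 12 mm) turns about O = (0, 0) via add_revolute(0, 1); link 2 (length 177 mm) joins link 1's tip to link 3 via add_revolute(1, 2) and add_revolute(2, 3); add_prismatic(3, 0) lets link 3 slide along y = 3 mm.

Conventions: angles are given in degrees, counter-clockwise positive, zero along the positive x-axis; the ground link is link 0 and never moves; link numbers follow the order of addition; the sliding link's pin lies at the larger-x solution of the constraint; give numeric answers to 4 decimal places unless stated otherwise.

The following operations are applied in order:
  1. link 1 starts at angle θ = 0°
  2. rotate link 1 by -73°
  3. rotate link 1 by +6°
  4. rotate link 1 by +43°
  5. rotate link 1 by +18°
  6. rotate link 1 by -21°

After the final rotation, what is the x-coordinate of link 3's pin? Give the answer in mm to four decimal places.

geometry: r = 12 mm, L = 177 mm, e = 3 mm; θ starts at 0°
rotate link 1 by -73°: θ ← 0° -73° = -73°
rotate link 1 by +6°: θ ← -73° +6° = -67°
rotate link 1 by +43°: θ ← -67° +43° = -24°
rotate link 1 by +18°: θ ← -24° +18° = -6°
rotate link 1 by -21°: θ ← -6° -21° = -27°
crank pin P = (r cos θ, r sin θ) = (10.692078, -5.447886)
h = r sin θ − e = -5.447886 − 3 = -8.447886
x = r cos θ + √(L² − h²) = 10.692078 + 176.798284 = 187.490362

187.4904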